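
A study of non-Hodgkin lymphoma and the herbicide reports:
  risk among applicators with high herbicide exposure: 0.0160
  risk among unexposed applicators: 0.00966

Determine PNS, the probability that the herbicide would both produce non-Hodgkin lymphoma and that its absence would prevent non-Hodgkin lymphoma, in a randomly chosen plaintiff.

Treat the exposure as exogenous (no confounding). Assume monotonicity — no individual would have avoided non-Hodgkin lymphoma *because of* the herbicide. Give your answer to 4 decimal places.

Let p₁ = 0.016, p₀ = 0.00966.
Under exogeneity and monotonicity, PNS = p₁ − p₀.
PNS = 0.016 − 0.00966 = 0.00634

PNS ≈ 0.0063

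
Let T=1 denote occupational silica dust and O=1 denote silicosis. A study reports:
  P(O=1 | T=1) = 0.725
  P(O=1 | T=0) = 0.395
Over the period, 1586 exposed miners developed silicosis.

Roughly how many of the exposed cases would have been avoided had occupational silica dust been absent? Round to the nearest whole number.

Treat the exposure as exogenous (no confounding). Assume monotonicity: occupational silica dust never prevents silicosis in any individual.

Let p₁ = 0.725, p₀ = 0.395.
PN = (p₁ − p₀)/p₁ = (0.725 − 0.395) / 0.725 ≈ 0.45517.
Attributable cases ≈ PN × (exposed cases) = 0.45517 × 1586 ≈ 721.90.

about 722 cases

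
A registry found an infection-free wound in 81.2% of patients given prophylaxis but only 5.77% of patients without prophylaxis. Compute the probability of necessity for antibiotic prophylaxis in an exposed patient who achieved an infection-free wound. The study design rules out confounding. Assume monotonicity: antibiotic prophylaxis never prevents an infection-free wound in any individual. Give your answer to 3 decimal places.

p₁ = 0.812, p₀ = 0.0577.
Under exogeneity and monotonicity, PN = (p₁ − p₀) / p₁.
PN = (0.812 − 0.0577) / 0.812 = 0.7543 / 0.812 ≈ 0.9289

PN ≈ 0.929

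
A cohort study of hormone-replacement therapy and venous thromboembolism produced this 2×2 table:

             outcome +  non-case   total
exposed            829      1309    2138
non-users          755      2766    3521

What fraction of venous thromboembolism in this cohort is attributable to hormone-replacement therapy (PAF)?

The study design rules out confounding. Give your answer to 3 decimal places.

p₁ = P(outcome | exposed) = 829/2138 = 0.38775
p₀ = P(outcome | unexposed) = 755/3521 = 0.21443
Exposure prevalence π = 2138/5659 = 0.37781; overall risk P(Y=1) = 0.27991.
Under exogeneity, PAF = [P(Y=1) − p₀]/P(Y=1).
PAF = (0.27991 − 0.21443) / 0.27991 ≈ 0.2339

PAF ≈ 0.234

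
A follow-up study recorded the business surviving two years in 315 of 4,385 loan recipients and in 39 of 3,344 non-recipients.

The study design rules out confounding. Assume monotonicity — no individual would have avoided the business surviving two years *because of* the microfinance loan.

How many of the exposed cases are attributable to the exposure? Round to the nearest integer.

p₁ = P(outcome | exposed) = 315/4385 = 0.071836
p₀ = P(outcome | unexposed) = 39/3344 = 0.011663
PN = (p₁ − p₀)/p₁ = (0.071836 − 0.011663) / 0.071836 ≈ 0.83765.
Attributable cases ≈ PN × (exposed cases) = 0.83765 × 315 ≈ 263.86.

about 264 cases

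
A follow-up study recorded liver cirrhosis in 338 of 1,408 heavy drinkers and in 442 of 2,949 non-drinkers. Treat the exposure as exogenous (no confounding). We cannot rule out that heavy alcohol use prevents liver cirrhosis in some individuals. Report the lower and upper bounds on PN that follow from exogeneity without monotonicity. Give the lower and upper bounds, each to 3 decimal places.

0.376 ≤ PN ≤ 1.000

p₁ = P(outcome | exposed) = 338/1408 = 0.24006
p₀ = P(outcome | unexposed) = 442/2949 = 0.14988
Under exogeneity alone the bounds on PN are max{0,(p₁−p₀)/p₁} ≤ PN ≤ min{1,(1−p₀)/p₁}.
  lower = (p₁ − p₀)/p₁ = 0.090176 / 0.24006 ≈ 0.3756
  upper = min{1, (1 − p₀)/p₁} = 0.85012 / 0.24006 ≈ 3.5413 → capped at 1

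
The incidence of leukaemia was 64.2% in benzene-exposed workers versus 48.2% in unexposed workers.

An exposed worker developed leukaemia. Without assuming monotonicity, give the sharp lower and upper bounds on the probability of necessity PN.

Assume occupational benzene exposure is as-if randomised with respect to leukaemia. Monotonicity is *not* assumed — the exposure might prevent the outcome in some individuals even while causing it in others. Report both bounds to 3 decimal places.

0.249 ≤ PN ≤ 0.807

p₁ = 0.642, p₀ = 0.482.
Under exogeneity alone the bounds on PN are max{0,(p₁−p₀)/p₁} ≤ PN ≤ min{1,(1−p₀)/p₁}.
  lower = (p₁ − p₀)/p₁ = 0.16 / 0.642 ≈ 0.2492
  upper = min{1, (1 − p₀)/p₁} = 0.518 / 0.642 ≈ 0.8069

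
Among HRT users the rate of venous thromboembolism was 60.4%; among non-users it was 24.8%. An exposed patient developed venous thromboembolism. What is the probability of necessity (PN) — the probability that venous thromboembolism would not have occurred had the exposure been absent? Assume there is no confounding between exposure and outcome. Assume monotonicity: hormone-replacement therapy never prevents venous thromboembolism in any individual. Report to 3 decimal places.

p₁ = 0.604, p₀ = 0.248.
Under exogeneity and monotonicity, PN = (p₁ − p₀) / p₁.
PN = (0.604 − 0.248) / 0.604 = 0.356 / 0.604 ≈ 0.5894

PN ≈ 0.589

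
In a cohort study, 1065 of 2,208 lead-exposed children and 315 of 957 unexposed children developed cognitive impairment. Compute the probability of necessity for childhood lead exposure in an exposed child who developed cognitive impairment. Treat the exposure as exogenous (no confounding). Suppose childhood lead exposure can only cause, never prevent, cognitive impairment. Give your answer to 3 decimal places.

p₁ = P(outcome | exposed) = 1065/2208 = 0.48234
p₀ = P(outcome | unexposed) = 315/957 = 0.32915
Under exogeneity and monotonicity, PN = (p₁ − p₀) / p₁.
PN = (0.48234 − 0.32915) / 0.48234 = 0.15318 / 0.48234 ≈ 0.3176

PN ≈ 0.318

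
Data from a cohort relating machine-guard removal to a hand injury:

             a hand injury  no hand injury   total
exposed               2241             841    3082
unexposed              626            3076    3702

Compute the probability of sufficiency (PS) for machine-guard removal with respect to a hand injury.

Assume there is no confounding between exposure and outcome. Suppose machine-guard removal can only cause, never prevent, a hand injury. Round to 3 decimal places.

p₁ = P(outcome | exposed) = 2241/3082 = 0.72713
p₀ = P(outcome | unexposed) = 626/3702 = 0.1691
Under exogeneity and monotonicity, PS = (p₁ − p₀) / (1 − p₀).
PS = (0.72713 − 0.1691) / (1 − 0.1691) = 0.55803 / 0.8309 ≈ 0.6716

PS ≈ 0.672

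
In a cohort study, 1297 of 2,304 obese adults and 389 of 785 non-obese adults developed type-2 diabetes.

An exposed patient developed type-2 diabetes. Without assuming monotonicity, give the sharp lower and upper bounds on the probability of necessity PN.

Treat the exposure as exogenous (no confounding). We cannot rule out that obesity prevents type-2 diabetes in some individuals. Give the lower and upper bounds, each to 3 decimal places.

p₁ = P(outcome | exposed) = 1297/2304 = 0.56293
p₀ = P(outcome | unexposed) = 389/785 = 0.49554
Under exogeneity alone the bounds on PN are max{0,(p₁−p₀)/p₁} ≤ PN ≤ min{1,(1−p₀)/p₁}.
  lower = (p₁ − p₀)/p₁ = 0.067393 / 0.56293 ≈ 0.1197
  upper = min{1, (1 − p₀)/p₁} = 0.50446 / 0.56293 ≈ 0.8961

0.120 ≤ PN ≤ 0.896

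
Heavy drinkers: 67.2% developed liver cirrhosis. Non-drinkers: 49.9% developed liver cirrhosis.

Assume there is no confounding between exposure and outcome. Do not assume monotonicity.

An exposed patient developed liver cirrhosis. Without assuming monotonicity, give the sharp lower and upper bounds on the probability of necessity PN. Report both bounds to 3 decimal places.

0.257 ≤ PN ≤ 0.746

p₁ = 0.672, p₀ = 0.499.
Under exogeneity alone the bounds on PN are max{0,(p₁−p₀)/p₁} ≤ PN ≤ min{1,(1−p₀)/p₁}.
  lower = (p₁ − p₀)/p₁ = 0.173 / 0.672 ≈ 0.2574
  upper = min{1, (1 − p₀)/p₁} = 0.501 / 0.672 ≈ 0.7455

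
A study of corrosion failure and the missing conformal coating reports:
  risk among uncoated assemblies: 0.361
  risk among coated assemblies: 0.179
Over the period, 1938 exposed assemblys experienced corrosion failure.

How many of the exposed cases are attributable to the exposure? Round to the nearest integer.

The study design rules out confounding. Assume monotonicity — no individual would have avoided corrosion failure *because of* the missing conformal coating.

Let p₁ = 0.361, p₀ = 0.179.
PN = (p₁ − p₀)/p₁ = (0.361 − 0.179) / 0.361 ≈ 0.50416.
Attributable cases ≈ PN × (exposed cases) = 0.50416 × 1938 ≈ 977.05.

about 977 cases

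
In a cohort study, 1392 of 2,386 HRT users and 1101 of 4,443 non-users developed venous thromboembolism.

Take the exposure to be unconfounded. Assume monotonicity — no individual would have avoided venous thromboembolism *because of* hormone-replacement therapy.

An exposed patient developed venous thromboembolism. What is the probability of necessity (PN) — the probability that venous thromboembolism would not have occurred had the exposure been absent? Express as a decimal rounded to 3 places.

p₁ = P(outcome | exposed) = 1392/2386 = 0.5834
p₀ = P(outcome | unexposed) = 1101/4443 = 0.24781
Under exogeneity and monotonicity, PN = (p₁ − p₀) / p₁.
PN = (0.5834 − 0.24781) / 0.5834 = 0.3356 / 0.5834 ≈ 0.5752

PN ≈ 0.575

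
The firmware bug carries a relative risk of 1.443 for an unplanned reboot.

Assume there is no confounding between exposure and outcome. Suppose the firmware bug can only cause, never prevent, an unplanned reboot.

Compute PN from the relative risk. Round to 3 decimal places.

PN ≈ 0.307

Under exogeneity and monotonicity, PN = (RR − 1) / RR = 1 − 1/RR.
PN = (1.443 − 1) / 1.443 = 0.443 / 1.443 ≈ 0.3070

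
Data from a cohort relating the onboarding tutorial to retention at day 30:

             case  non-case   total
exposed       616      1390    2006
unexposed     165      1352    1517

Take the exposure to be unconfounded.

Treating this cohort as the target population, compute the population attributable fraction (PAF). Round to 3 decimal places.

PAF ≈ 0.509

p₁ = P(outcome | exposed) = 616/2006 = 0.30708
p₀ = P(outcome | unexposed) = 165/1517 = 0.10877
Exposure prevalence π = 2006/3523 = 0.5694; overall risk P(Y=1) = 0.22169.
Under exogeneity, PAF = [P(Y=1) − p₀]/P(Y=1).
PAF = (0.22169 − 0.10877) / 0.22169 ≈ 0.5094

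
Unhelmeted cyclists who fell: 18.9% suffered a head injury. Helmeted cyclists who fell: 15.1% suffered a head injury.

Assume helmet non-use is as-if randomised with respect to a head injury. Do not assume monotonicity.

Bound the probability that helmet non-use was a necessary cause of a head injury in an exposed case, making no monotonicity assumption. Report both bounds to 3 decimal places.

0.201 ≤ PN ≤ 1.000

p₁ = 0.189, p₀ = 0.151.
Under exogeneity alone the bounds on PN are max{0,(p₁−p₀)/p₁} ≤ PN ≤ min{1,(1−p₀)/p₁}.
  lower = (p₁ − p₀)/p₁ = 0.038 / 0.189 ≈ 0.2011
  upper = min{1, (1 − p₀)/p₁} = 0.849 / 0.189 ≈ 4.4921 → capped at 1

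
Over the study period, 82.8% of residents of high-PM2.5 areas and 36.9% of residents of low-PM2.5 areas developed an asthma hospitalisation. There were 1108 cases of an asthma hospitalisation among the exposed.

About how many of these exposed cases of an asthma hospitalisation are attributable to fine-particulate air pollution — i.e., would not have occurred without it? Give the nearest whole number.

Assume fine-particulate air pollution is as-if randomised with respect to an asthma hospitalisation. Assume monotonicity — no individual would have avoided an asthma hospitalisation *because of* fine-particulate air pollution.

about 614 cases

p₁ = 0.828, p₀ = 0.369.
PN = (p₁ − p₀)/p₁ = (0.828 − 0.369) / 0.828 ≈ 0.55435.
Attributable cases ≈ PN × (exposed cases) = 0.55435 × 1108 ≈ 614.22.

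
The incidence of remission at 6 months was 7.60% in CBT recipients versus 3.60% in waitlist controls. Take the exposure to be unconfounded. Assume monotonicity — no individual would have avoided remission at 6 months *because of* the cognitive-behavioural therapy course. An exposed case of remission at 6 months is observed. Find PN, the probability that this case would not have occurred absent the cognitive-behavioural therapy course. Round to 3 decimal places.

p₁ = 0.076, p₀ = 0.036.
Under exogeneity and monotonicity, PN = (p₁ − p₀) / p₁.
PN = (0.076 − 0.036) / 0.076 = 0.04 / 0.076 ≈ 0.5263

PN ≈ 0.526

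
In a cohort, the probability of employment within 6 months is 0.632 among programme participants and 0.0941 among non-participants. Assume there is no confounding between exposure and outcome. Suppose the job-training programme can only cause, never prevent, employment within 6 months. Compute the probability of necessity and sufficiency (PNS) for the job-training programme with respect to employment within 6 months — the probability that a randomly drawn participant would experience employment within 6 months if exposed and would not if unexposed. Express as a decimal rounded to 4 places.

Let p₁ = 0.632, p₀ = 0.0941.
Under exogeneity and monotonicity, PNS = p₁ − p₀.
PNS = 0.632 − 0.0941 = 0.5379

PNS ≈ 0.5379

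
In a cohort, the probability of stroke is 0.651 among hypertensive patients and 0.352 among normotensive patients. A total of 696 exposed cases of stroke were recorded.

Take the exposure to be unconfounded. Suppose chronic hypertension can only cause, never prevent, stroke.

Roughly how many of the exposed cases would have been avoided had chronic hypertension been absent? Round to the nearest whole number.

about 320 cases

Let p₁ = 0.651, p₀ = 0.352.
PN = (p₁ − p₀)/p₁ = (0.651 − 0.352) / 0.651 ≈ 0.45929.
Attributable cases ≈ PN × (exposed cases) = 0.45929 × 696 ≈ 319.67.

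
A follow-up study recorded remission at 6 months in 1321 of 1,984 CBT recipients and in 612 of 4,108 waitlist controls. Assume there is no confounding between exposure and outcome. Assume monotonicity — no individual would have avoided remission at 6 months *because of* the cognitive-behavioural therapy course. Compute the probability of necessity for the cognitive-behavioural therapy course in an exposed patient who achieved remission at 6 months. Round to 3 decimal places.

PN ≈ 0.776

p₁ = P(outcome | exposed) = 1321/1984 = 0.66583
p₀ = P(outcome | unexposed) = 612/4108 = 0.14898
Under exogeneity and monotonicity, PN = (p₁ − p₀) / p₁.
PN = (0.66583 − 0.14898) / 0.66583 = 0.51685 / 0.66583 ≈ 0.7763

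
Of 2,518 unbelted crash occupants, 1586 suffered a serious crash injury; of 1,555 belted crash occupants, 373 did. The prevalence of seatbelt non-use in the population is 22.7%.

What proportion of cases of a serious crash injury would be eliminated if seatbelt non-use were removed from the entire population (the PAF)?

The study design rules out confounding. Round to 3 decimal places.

p₁ = P(outcome | exposed) = 1586/2518 = 0.62986
p₀ = P(outcome | unexposed) = 373/1555 = 0.23987
Overall risk P(Y=1) = π·p₁ + (1−π)·p₀ = 0.227×0.62986 + 0.773×0.23987 = 0.3284.
Under exogeneity, PAF = [P(Y=1) − p₀] / P(Y=1).
PAF = (0.3284 − 0.23987) / 0.3284 ≈ 0.2696

PAF ≈ 0.270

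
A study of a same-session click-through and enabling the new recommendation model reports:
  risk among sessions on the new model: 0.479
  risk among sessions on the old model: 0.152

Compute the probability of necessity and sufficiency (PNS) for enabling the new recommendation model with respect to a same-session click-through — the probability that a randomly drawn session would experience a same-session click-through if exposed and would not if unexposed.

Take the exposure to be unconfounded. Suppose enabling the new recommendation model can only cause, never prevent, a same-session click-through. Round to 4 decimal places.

Let p₁ = 0.479, p₀ = 0.152.
Under exogeneity and monotonicity, PNS = p₁ − p₀.
PNS = 0.479 − 0.152 = 0.327

PNS ≈ 0.3270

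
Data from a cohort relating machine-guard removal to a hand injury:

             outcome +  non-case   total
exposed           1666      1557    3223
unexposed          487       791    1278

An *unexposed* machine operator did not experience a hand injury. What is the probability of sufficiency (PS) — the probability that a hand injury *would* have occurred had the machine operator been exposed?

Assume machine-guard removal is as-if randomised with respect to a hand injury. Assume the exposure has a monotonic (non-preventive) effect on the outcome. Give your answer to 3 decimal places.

p₁ = P(outcome | exposed) = 1666/3223 = 0.51691
p₀ = P(outcome | unexposed) = 487/1278 = 0.38106
Under exogeneity and monotonicity, PS = (p₁ − p₀)/(1 − p₀).
PS = (0.51691 − 0.38106) / 0.61894 ≈ 0.2195

PS ≈ 0.219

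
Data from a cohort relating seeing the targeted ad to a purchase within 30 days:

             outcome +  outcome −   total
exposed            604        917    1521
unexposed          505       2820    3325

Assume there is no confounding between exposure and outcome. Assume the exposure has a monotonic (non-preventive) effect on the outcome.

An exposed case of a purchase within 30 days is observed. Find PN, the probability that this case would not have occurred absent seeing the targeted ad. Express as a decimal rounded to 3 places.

PN ≈ 0.618

p₁ = P(outcome | exposed) = 604/1521 = 0.39711
p₀ = P(outcome | unexposed) = 505/3325 = 0.15188
Under exogeneity and monotonicity, PN = (p₁ − p₀)/p₁.
PN = (0.39711 − 0.15188) / 0.39711 ≈ 0.6175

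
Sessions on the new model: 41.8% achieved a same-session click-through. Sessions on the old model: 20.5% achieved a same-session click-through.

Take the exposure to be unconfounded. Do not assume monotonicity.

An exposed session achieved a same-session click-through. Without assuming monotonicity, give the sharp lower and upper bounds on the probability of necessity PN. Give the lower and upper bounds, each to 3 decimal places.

0.510 ≤ PN ≤ 1.000

p₁ = 0.418, p₀ = 0.205.
Under exogeneity alone the bounds on PN are max{0,(p₁−p₀)/p₁} ≤ PN ≤ min{1,(1−p₀)/p₁}.
  lower = (p₁ − p₀)/p₁ = 0.213 / 0.418 ≈ 0.5096
  upper = min{1, (1 − p₀)/p₁} = 0.795 / 0.418 ≈ 1.9019 → capped at 1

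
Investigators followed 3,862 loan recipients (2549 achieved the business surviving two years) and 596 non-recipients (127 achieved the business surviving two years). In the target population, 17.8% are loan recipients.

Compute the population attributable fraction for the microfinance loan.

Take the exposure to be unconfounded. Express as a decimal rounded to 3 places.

PAF ≈ 0.272

p₁ = P(outcome | exposed) = 2549/3862 = 0.66002
p₀ = P(outcome | unexposed) = 127/596 = 0.21309
Overall risk P(Y=1) = π·p₁ + (1−π)·p₀ = 0.178×0.66002 + 0.822×0.21309 = 0.29264.
Under exogeneity, PAF = [P(Y=1) − p₀] / P(Y=1).
PAF = (0.29264 − 0.21309) / 0.29264 ≈ 0.2718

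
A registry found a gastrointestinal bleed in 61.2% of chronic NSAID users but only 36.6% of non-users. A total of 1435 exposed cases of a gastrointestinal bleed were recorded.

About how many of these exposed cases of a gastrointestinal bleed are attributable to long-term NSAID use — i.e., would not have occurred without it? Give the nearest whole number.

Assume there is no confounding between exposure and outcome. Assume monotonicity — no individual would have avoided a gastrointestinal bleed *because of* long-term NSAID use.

p₁ = 0.612, p₀ = 0.366.
PN = (p₁ − p₀)/p₁ = (0.612 − 0.366) / 0.612 ≈ 0.40196.
Attributable cases ≈ PN × (exposed cases) = 0.40196 × 1435 ≈ 576.81.

about 577 cases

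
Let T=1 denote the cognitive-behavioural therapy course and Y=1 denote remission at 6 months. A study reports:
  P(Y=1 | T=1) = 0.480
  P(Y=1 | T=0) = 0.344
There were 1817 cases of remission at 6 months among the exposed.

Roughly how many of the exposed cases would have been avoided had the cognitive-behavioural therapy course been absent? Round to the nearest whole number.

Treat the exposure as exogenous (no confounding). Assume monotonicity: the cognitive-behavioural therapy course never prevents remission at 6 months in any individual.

Let p₁ = 0.48, p₀ = 0.344.
PN = (p₁ − p₀)/p₁ = (0.48 − 0.344) / 0.48 ≈ 0.28333.
Attributable cases ≈ PN × (exposed cases) = 0.28333 × 1817 ≈ 514.82.

about 515 cases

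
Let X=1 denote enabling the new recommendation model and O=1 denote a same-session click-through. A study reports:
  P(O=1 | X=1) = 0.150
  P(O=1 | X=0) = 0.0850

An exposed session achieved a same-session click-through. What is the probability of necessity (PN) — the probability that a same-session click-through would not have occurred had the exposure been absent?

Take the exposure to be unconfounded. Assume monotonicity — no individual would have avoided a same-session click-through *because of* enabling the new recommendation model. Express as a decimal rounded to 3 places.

PN ≈ 0.433

Let p₁ = 0.15, p₀ = 0.085.
Under exogeneity and monotonicity, PN = (p₁ − p₀) / p₁.
PN = (0.15 − 0.085) / 0.15 = 0.065 / 0.15 ≈ 0.4333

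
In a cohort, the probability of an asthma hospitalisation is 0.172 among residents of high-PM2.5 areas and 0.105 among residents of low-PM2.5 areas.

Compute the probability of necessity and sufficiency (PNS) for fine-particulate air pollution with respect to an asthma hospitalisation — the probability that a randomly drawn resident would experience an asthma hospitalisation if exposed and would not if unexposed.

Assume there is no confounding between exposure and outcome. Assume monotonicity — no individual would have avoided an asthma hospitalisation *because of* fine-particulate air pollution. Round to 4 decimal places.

PNS ≈ 0.0670

Let p₁ = 0.172, p₀ = 0.105.
Under exogeneity and monotonicity, PNS = p₁ − p₀.
PNS = 0.172 − 0.105 = 0.067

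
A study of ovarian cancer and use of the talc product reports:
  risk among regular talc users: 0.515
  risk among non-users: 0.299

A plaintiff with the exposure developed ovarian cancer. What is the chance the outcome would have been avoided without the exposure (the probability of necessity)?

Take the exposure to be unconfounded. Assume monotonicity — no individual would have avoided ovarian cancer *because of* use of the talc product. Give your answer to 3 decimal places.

PN ≈ 0.419

Let p₁ = 0.515, p₀ = 0.299.
Under exogeneity and monotonicity, PN = (p₁ − p₀) / p₁.
PN = (0.515 − 0.299) / 0.515 = 0.216 / 0.515 ≈ 0.4194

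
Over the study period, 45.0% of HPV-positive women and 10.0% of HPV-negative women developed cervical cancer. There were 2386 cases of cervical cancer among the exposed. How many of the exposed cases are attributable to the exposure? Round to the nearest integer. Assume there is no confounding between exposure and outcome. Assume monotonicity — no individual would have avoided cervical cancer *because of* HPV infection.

about 1856 cases

p₁ = 0.45, p₀ = 0.1.
PN = (p₁ − p₀)/p₁ = (0.45 − 0.1) / 0.45 ≈ 0.77778.
Attributable cases ≈ PN × (exposed cases) = 0.77778 × 2386 ≈ 1855.78.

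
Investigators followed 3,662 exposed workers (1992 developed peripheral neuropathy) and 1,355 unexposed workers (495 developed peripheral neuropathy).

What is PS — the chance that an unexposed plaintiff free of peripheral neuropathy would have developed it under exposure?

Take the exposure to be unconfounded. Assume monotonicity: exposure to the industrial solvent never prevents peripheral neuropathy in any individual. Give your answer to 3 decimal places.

p₁ = P(outcome | exposed) = 1992/3662 = 0.54397
p₀ = P(outcome | unexposed) = 495/1355 = 0.36531
Under exogeneity and monotonicity, PS = (p₁ − p₀) / (1 − p₀).
PS = (0.54397 − 0.36531) / (1 − 0.36531) = 0.17865 / 0.63469 ≈ 0.2815

PS ≈ 0.281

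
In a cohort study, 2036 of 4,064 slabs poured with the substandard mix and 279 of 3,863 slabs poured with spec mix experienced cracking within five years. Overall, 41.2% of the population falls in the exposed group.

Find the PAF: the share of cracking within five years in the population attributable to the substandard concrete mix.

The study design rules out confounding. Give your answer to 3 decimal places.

PAF ≈ 0.710

p₁ = P(outcome | exposed) = 2036/4064 = 0.50098
p₀ = P(outcome | unexposed) = 279/3863 = 0.072224
Overall risk P(Y=1) = π·p₁ + (1−π)·p₀ = 0.412×0.50098 + 0.588×0.072224 = 0.24887.
Under exogeneity, PAF = [P(Y=1) − p₀] / P(Y=1).
PAF = (0.24887 − 0.072224) / 0.24887 ≈ 0.7098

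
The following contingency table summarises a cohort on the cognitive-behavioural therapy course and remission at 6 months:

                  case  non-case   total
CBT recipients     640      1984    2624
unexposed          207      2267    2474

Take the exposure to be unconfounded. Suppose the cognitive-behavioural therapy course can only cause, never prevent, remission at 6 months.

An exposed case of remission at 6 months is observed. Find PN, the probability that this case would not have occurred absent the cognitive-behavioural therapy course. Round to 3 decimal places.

p₁ = P(outcome | exposed) = 640/2624 = 0.2439
p₀ = P(outcome | unexposed) = 207/2474 = 0.08367
Under exogeneity and monotonicity, PN = (p₁ − p₀)/p₁.
PN = (0.2439 − 0.08367) / 0.2439 ≈ 0.6570

PN ≈ 0.657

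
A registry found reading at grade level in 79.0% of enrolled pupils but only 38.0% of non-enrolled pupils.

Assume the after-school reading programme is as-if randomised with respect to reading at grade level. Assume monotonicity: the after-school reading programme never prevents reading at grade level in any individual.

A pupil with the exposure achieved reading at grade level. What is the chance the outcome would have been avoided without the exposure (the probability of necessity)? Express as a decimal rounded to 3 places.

PN ≈ 0.519

p₁ = 0.79, p₀ = 0.38.
Under exogeneity and monotonicity, PN = (p₁ − p₀) / p₁.
PN = (0.79 − 0.38) / 0.79 = 0.41 / 0.79 ≈ 0.5190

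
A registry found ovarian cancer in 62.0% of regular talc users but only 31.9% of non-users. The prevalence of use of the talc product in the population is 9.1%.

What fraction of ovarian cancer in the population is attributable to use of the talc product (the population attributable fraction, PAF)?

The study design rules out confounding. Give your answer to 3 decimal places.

PAF ≈ 0.079

p₁ = 0.62, p₀ = 0.319.
Overall risk P(Y=1) = π·p₁ + (1−π)·p₀ = 0.091×0.62 + 0.909×0.319 = 0.34639.
Under exogeneity, PAF = [P(Y=1) − p₀] / P(Y=1).
PAF = (0.34639 − 0.319) / 0.34639 ≈ 0.0791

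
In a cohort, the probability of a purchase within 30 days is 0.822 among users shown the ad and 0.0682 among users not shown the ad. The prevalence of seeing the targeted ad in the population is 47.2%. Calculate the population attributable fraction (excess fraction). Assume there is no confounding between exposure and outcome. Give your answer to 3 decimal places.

Let p₁ = 0.822, p₀ = 0.0682.
Overall risk P(Y=1) = π·p₁ + (1−π)·p₀ = 0.472×0.822 + 0.528×0.0682 = 0.42399.
Under exogeneity, PAF = [P(Y=1) − p₀] / P(Y=1).
PAF = (0.42399 − 0.0682) / 0.42399 ≈ 0.8391

PAF ≈ 0.839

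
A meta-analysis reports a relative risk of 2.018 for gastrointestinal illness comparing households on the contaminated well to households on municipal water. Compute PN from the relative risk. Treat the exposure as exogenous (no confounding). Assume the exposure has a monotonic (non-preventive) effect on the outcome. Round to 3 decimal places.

Under exogeneity and monotonicity, PN = (RR − 1) / RR = 1 − 1/RR.
PN = (2.018 − 1) / 2.018 = 1.018 / 2.018 ≈ 0.5045

PN ≈ 0.504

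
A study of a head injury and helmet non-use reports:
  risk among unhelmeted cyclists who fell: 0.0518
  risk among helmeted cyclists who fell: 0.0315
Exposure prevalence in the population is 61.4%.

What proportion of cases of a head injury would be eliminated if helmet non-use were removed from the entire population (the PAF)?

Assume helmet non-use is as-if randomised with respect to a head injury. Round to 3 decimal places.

PAF ≈ 0.284

Let p₁ = 0.0518, p₀ = 0.0315.
Overall risk P(Y=1) = π·p₁ + (1−π)·p₀ = 0.614×0.0518 + 0.386×0.0315 = 0.043964.
Under exogeneity, PAF = [P(Y=1) − p₀] / P(Y=1).
PAF = (0.043964 − 0.0315) / 0.043964 ≈ 0.2835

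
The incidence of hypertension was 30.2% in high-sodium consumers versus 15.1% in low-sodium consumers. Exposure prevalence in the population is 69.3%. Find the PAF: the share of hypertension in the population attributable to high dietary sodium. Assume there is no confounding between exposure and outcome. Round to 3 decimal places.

PAF ≈ 0.409

p₁ = 0.302, p₀ = 0.151.
Overall risk P(Y=1) = π·p₁ + (1−π)·p₀ = 0.693×0.302 + 0.307×0.151 = 0.25564.
Under exogeneity, PAF = [P(Y=1) − p₀] / P(Y=1).
PAF = (0.25564 − 0.151) / 0.25564 ≈ 0.4093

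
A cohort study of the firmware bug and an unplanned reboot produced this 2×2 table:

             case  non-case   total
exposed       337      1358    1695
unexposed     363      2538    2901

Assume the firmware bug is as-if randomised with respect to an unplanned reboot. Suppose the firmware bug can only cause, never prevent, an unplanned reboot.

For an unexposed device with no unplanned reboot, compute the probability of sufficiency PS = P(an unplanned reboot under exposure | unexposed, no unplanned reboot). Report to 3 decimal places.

PS ≈ 0.084

p₁ = P(outcome | exposed) = 337/1695 = 0.19882
p₀ = P(outcome | unexposed) = 363/2901 = 0.12513
Under exogeneity and monotonicity, PS = (p₁ − p₀)/(1 − p₀).
PS = (0.19882 − 0.12513) / 0.87487 ≈ 0.0842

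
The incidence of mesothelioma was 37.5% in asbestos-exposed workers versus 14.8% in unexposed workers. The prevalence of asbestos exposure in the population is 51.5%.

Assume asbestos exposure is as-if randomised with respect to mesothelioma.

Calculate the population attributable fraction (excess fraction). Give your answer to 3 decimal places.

PAF ≈ 0.441

p₁ = 0.375, p₀ = 0.148.
Overall risk P(Y=1) = π·p₁ + (1−π)·p₀ = 0.515×0.375 + 0.485×0.148 = 0.26491.
Under exogeneity, PAF = [P(Y=1) − p₀] / P(Y=1).
PAF = (0.26491 − 0.148) / 0.26491 ≈ 0.4413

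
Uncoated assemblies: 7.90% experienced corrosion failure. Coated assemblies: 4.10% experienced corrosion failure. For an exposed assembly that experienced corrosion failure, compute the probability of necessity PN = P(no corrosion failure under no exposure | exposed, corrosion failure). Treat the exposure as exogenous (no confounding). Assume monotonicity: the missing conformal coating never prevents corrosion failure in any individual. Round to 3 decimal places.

p₁ = 0.079, p₀ = 0.041.
Under exogeneity and monotonicity, PN = (p₁ − p₀) / p₁.
PN = (0.079 − 0.041) / 0.079 = 0.038 / 0.079 ≈ 0.4810

PN ≈ 0.481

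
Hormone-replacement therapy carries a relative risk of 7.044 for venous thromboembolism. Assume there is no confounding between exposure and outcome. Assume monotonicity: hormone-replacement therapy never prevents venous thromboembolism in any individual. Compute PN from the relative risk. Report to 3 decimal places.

Under exogeneity and monotonicity, PN = (RR − 1) / RR = 1 − 1/RR.
PN = (7.044 − 1) / 7.044 = 6.044 / 7.044 ≈ 0.8580

PN ≈ 0.858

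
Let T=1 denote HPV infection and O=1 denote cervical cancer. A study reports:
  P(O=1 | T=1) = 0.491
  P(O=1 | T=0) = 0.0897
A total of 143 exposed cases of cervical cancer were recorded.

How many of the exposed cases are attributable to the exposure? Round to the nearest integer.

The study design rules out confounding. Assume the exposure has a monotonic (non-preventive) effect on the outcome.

about 117 cases

Let p₁ = 0.491, p₀ = 0.0897.
PN = (p₁ − p₀)/p₁ = (0.491 − 0.0897) / 0.491 ≈ 0.81731.
Attributable cases ≈ PN × (exposed cases) = 0.81731 × 143 ≈ 116.88.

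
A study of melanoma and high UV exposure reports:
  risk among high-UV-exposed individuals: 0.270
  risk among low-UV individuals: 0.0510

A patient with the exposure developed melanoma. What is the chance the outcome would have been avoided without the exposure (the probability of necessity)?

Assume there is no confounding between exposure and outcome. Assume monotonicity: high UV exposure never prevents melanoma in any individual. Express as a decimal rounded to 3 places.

Let p₁ = 0.27, p₀ = 0.051.
Under exogeneity and monotonicity, PN = (p₁ − p₀) / p₁.
PN = (0.27 − 0.051) / 0.27 = 0.219 / 0.27 ≈ 0.8111

PN ≈ 0.811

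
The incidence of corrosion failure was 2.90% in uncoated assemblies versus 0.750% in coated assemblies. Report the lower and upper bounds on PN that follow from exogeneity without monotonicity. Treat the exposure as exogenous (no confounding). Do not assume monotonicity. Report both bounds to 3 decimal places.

p₁ = 0.029, p₀ = 0.0075.
Under exogeneity alone the bounds on PN are max{0,(p₁−p₀)/p₁} ≤ PN ≤ min{1,(1−p₀)/p₁}.
  lower = (p₁ − p₀)/p₁ = 0.0215 / 0.029 ≈ 0.7414
  upper = min{1, (1 − p₀)/p₁} = 0.9925 / 0.029 ≈ 34.2241 → capped at 1

0.741 ≤ PN ≤ 1.000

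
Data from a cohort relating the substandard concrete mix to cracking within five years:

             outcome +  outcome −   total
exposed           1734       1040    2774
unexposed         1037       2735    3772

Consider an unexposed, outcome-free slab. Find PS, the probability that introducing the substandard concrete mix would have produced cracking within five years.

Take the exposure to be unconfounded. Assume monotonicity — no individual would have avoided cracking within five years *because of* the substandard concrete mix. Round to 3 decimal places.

p₁ = P(outcome | exposed) = 1734/2774 = 0.62509
p₀ = P(outcome | unexposed) = 1037/3772 = 0.27492
Under exogeneity and monotonicity, PS = (p₁ − p₀)/(1 − p₀).
PS = (0.62509 − 0.27492) / 0.72508 ≈ 0.4829

PS ≈ 0.483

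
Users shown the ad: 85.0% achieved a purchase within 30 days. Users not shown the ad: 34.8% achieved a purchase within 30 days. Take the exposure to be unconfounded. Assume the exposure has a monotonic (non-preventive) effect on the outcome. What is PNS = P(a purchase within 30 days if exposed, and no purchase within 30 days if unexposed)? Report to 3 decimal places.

PNS ≈ 0.502

p₁ = 0.85, p₀ = 0.348.
Under exogeneity and monotonicity, PNS = p₁ − p₀.
PNS = 0.85 − 0.348 = 0.502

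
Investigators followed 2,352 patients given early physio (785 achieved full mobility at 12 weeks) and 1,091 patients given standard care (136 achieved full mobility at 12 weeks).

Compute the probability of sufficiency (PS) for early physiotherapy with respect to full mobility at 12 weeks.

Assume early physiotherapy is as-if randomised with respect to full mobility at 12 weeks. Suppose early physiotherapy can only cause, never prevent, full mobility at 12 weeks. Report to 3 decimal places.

p₁ = P(outcome | exposed) = 785/2352 = 0.33376
p₀ = P(outcome | unexposed) = 136/1091 = 0.12466
Under exogeneity and monotonicity, PS = (p₁ − p₀) / (1 − p₀).
PS = (0.33376 − 0.12466) / (1 − 0.12466) = 0.2091 / 0.87534 ≈ 0.2389

PS ≈ 0.239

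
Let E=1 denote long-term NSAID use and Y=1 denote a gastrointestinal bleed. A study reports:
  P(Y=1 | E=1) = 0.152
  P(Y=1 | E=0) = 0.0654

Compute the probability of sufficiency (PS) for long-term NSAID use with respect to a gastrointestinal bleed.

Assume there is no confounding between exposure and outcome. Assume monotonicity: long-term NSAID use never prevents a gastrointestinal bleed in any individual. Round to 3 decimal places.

PS ≈ 0.093

Let p₁ = 0.152, p₀ = 0.0654.
Under exogeneity and monotonicity, PS = (p₁ − p₀) / (1 − p₀).
PS = (0.152 − 0.0654) / (1 − 0.0654) = 0.0866 / 0.9346 ≈ 0.0927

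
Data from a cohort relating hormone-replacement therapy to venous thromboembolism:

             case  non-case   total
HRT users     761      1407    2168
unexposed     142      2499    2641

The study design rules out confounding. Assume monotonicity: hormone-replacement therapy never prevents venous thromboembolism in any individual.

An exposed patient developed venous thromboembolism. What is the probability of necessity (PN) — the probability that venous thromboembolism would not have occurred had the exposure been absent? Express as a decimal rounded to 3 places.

PN ≈ 0.847

p₁ = P(outcome | exposed) = 761/2168 = 0.35101
p₀ = P(outcome | unexposed) = 142/2641 = 0.053768
Under exogeneity and monotonicity, PN = (p₁ − p₀)/p₁.
PN = (0.35101 − 0.053768) / 0.35101 ≈ 0.8468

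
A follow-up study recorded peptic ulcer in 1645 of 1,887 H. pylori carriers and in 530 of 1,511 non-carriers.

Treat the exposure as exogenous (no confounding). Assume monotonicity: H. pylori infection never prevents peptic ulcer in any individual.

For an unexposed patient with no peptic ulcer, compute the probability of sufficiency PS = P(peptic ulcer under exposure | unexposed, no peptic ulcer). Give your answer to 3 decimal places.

PS ≈ 0.802

p₁ = P(outcome | exposed) = 1645/1887 = 0.87175
p₀ = P(outcome | unexposed) = 530/1511 = 0.35076
Under exogeneity and monotonicity, PS = (p₁ − p₀) / (1 − p₀).
PS = (0.87175 − 0.35076) / (1 − 0.35076) = 0.52099 / 0.64924 ≈ 0.8025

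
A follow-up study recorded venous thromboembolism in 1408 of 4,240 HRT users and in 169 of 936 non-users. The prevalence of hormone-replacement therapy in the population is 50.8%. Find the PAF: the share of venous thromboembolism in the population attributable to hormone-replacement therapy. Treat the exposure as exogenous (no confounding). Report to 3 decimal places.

p₁ = P(outcome | exposed) = 1408/4240 = 0.33208
p₀ = P(outcome | unexposed) = 169/936 = 0.18056
Overall risk P(Y=1) = π·p₁ + (1−π)·p₀ = 0.508×0.33208 + 0.492×0.18056 = 0.25753.
Under exogeneity, PAF = [P(Y=1) − p₀] / P(Y=1).
PAF = (0.25753 − 0.18056) / 0.25753 ≈ 0.2989

PAF ≈ 0.299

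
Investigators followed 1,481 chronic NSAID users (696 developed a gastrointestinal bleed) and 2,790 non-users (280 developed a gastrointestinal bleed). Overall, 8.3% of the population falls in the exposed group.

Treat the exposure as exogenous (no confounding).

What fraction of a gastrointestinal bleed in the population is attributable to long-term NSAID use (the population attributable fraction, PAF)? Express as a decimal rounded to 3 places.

p₁ = P(outcome | exposed) = 696/1481 = 0.46995
p₀ = P(outcome | unexposed) = 280/2790 = 0.10036
Overall risk P(Y=1) = π·p₁ + (1−π)·p₀ = 0.083×0.46995 + 0.917×0.10036 = 0.13103.
Under exogeneity, PAF = [P(Y=1) − p₀] / P(Y=1).
PAF = (0.13103 − 0.10036) / 0.13103 ≈ 0.2341

PAF ≈ 0.234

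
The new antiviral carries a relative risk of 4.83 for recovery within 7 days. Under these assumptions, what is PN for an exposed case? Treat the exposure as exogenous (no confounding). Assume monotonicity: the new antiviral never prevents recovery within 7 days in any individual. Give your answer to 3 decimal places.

PN ≈ 0.793

Under exogeneity and monotonicity, PN = (RR − 1) / RR = 1 − 1/RR.
PN = (4.83 − 1) / 4.83 = 3.83 / 4.83 ≈ 0.7930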